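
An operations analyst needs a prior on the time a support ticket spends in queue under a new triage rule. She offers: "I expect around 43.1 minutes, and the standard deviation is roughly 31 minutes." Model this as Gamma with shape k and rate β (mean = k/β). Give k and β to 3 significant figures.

For Gamma(k, rate β): mean = k/β, variance = k/β², so CV = 1/√k.
CV = SD/mean = 31/43.1 = 0.7193, hence k = 1/CV² = 1.93.
Then β = k/mean = 1.93/43.1 = 0.0448.

k ≈ 1.93, β ≈ 0.0448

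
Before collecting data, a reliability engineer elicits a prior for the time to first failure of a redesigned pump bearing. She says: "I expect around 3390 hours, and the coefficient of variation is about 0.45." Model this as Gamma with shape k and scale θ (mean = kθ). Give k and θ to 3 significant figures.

k ≈ 4.94, θ ≈ 686

For Gamma(k, scale θ): mean = kθ, variance = kθ², so CV = 1/√k.
CV = 0.45, hence k = 1/CV² = 4.94.
Then θ = mean/k = 3390/4.94 = 686.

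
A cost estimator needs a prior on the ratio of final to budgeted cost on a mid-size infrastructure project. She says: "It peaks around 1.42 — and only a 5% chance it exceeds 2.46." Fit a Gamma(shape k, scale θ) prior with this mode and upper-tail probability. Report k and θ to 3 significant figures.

Gamma(k,θ) with k>1 has mode (k−1)θ, so θ = 1.42/(k−1).
Need P(X < 2.46) = 0.95 with θ tied to k this way. Start at k = 2, θ = 1.42: P(X<2.46) ≈ 0.517.
Too low — raise k to concentrate. Iterating converges to k ≈ 10.2.
Then θ = 1.42/(10.2−1) ≈ 0.154.

k ≈ 10.2, θ ≈ 0.154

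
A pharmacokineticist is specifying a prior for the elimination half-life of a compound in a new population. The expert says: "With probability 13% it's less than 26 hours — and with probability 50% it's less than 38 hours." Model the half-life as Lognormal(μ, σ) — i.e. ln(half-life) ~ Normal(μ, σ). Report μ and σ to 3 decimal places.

μ ≈ 3.638, σ ≈ 0.337

If T ~ Lognormal(μ,σ) then ln T ~ Normal(μ,σ), so the p-quantile of ln T is μ + z_p·σ.
ln(26) = 3.258 and ln(38) = 3.638; z_{0.13} = -1.126, z_{0.5} = 0.
σ = (3.638 − 3.258)/(0 − (-1.126)) = 0.337.
μ = 3.258 − (-1.126)·0.337 = 3.638.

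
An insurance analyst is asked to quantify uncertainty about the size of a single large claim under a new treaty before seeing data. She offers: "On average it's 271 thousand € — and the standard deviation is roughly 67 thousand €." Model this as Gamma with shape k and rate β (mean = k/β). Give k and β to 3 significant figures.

For Gamma(k, rate β): mean = k/β, variance = k/β², so CV = 1/√k.
CV = SD/mean = 67/271 = 0.2472, hence k = 1/CV² = 16.4.
Then β = k/mean = 16.4/271 = 0.0604.

k ≈ 16.4, β ≈ 0.0604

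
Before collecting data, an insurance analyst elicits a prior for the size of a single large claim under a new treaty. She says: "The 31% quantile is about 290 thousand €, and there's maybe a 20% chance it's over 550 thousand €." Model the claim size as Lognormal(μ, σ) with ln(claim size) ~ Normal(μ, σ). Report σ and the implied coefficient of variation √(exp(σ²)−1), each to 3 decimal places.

If T ~ Lognormal(μ,σ) then ln T ~ Normal(μ,σ), so the p-quantile of ln T is μ + z_p·σ.
ln(290) = 5.67 and ln(550) = 6.31; z_{0.31} = -0.4959, z_{0.8} = 0.8416.
σ = (6.31 − 5.67)/(0.8416 − (-0.4959)) = 0.479.
μ = 5.67 − (-0.4959)·0.479 = 5.907.
CV = √(exp(σ²)−1) = √(exp(0.2290)−1) = 0.507.

σ ≈ 0.479, CV ≈ 0.507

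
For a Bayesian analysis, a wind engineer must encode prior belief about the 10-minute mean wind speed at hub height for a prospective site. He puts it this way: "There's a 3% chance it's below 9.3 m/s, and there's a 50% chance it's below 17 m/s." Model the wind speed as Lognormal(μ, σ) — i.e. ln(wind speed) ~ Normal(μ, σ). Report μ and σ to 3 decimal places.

μ ≈ 2.833, σ ≈ 0.321

If T ~ Lognormal(μ,σ) then ln T ~ Normal(μ,σ), so the p-quantile of ln T is μ + z_p·σ.
ln(9.3) = 2.23 and ln(17) = 2.833; z_{0.03} = -1.881, z_{0.5} = 0.
σ = (2.833 − 2.23)/(0 − (-1.881)) = 0.321.
μ = 2.23 − (-1.881)·0.321 = 2.833.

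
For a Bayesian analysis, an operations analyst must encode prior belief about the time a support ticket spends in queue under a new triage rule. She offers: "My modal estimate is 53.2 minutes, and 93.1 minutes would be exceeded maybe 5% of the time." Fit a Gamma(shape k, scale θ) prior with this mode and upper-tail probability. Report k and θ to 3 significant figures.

k ≈ 9.91, θ ≈ 5.97

Gamma(k,θ) with k>1 has mode (k−1)θ, so θ = 53.2/(k−1).
Need P(X < 93.1) = 0.95 with θ tied to k this way. Start at k = 2, θ = 53.2: P(X<93.1) ≈ 0.522.
Too low — raise k to concentrate. Iterating converges to k ≈ 9.91.
Then θ = 53.2/(9.91−1) ≈ 5.97.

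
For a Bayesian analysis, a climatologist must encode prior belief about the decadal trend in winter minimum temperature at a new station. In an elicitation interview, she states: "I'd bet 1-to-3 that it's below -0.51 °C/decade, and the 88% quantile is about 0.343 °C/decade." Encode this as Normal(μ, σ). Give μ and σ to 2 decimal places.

The p-quantile of Normal(μ,σ) is μ + z_p·σ, with z_{0.25} = -0.6745 and z_{0.88} = 1.175.
Eliminate σ: μ = (z₂·x₁ − z₁·x₂)/(z₂ − z₁) = (1.175·-0.51 − (-0.6745)·0.343)/1.849 = -0.20.
Then σ = (x₂ − x₁)/(z₂ − z₁) = (0.343 − -0.51)/1.849 = 0.46.

μ = -0.20, σ = 0.46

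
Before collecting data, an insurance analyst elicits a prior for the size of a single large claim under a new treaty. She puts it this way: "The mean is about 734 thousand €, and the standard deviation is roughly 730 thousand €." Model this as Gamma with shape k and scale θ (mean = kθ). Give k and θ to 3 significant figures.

For Gamma(k, scale θ): mean = kθ, variance = kθ², so CV = 1/√k.
CV = SD/mean = 730/734 = 0.9946, hence k = 1/CV² = 1.01.
Then θ = mean/k = 734/1.01 = 726.

k ≈ 1.01, θ ≈ 726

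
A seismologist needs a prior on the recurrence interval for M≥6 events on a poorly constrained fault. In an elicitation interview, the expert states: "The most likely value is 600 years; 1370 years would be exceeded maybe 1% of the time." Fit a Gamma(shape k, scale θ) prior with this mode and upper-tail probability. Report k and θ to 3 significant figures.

k ≈ 8.02, θ ≈ 85.5

Gamma(k,θ) with k>1 has mode (k−1)θ, so θ = 600/(k−1).
Need P(X < 1370) = 0.99 with θ tied to k this way. Start at k = 2, θ = 600: P(X<1370) ≈ 0.665.
Too low — raise k to concentrate. Iterating converges to k ≈ 8.02.
Then θ = 600/(8.02−1) ≈ 85.5.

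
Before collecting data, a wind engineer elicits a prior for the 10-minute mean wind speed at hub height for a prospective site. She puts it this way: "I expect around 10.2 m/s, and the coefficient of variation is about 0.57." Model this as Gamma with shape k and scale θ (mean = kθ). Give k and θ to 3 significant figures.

k ≈ 3.08, θ ≈ 3.31

For Gamma(k, scale θ): mean = kθ, variance = kθ², so CV = 1/√k.
CV = 0.57, hence k = 1/CV² = 3.08.
Then θ = mean/k = 10.2/3.08 = 3.31.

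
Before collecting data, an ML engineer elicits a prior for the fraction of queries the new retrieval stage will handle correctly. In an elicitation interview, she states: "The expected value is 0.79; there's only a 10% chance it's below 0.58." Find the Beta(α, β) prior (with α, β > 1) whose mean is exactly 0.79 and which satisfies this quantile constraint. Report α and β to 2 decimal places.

α ≈ 5.26, β ≈ 1.40

With mean 0.79 fixed, write α = 0.79s, β = 0.21s where s = α+β.
Need P(θ < 0.58) = 0.1 under Beta(0.79s, 0.21s). Normal approximation: (q−m)/√(m(1−m)/s) ≈ z_{0.1} = -1.28, so s ≈ 0.79·0.21·(-1.28)²/(0.58−0.79)² = 6.2.
At s = 6.2: P(θ<0.58) ≈ 0.106. Adjusting to match 0.1 gives s ≈ 6.65.
So α = 0.79·6.65 ≈ 5.26, β = 0.21·6.65 ≈ 1.40.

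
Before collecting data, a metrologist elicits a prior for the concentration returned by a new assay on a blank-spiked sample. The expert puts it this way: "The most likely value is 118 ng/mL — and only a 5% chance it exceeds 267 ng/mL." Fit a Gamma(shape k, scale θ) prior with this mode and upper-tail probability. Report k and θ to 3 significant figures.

Gamma(k,θ) with k>1 has mode (k−1)θ, so θ = 118/(k−1).
Need P(X < 267) = 0.95 with θ tied to k this way. Start at k = 2, θ = 118: P(X<267) ≈ 0.660.
Too low — raise k to concentrate. Iterating converges to k ≈ 5.12.
Then θ = 118/(5.12−1) ≈ 28.7.

k ≈ 5.12, θ ≈ 28.7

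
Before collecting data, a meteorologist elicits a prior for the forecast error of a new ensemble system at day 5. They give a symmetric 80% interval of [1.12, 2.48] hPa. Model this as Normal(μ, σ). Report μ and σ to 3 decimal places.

A symmetric 80% interval runs μ ± z·σ with z = 1.282.
Half-width = 0.68, so σ = 0.68/1.282 = 0.531.
μ is the interval midpoint, 1.800.

μ = 1.800, σ = 0.531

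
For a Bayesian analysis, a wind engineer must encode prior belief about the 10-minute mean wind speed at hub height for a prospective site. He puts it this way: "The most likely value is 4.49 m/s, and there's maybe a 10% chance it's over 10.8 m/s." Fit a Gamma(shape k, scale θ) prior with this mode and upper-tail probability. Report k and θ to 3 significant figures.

Gamma(k,θ) with k>1 has mode (k−1)θ, so θ = 4.49/(k−1).
Need P(X < 10.8) = 0.9 with θ tied to k this way. Start at k = 2, θ = 4.49: P(X<10.8) ≈ 0.693.
Too low — raise k to concentrate. Iterating converges to k ≈ 3.5.
Then θ = 4.49/(3.5−1) ≈ 1.8.

k ≈ 3.5, θ ≈ 1.8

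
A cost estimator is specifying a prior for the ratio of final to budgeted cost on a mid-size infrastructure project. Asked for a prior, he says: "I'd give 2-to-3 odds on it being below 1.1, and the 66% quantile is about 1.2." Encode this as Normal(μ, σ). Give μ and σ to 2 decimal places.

μ = 1.14, σ = 0.15

For Normal(μ,σ), the p-quantile is μ + z_p·σ. Here z_{0.4} = -0.2533, z_{0.66} = 0.4125.
So 1.1 = μ − 0.2533σ and 1.2 = μ + 0.4125σ.
Subtracting: σ = (1.2 − 1.1)/(0.4125 − (-0.2533)) = 0.15.
Then μ = 1.1 − (-0.2533)·0.15 = 1.14.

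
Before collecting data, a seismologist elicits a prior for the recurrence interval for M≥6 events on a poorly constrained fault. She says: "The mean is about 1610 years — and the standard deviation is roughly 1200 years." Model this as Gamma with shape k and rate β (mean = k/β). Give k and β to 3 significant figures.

k ≈ 1.8, β ≈ 0.00112

For Gamma(k, rate β): mean = k/β, variance = k/β², so CV = 1/√k.
CV = SD/mean = 1200/1610 = 0.7453, hence k = 1/CV² = 1.8.
Then β = k/mean = 1.8/1610 = 0.00112.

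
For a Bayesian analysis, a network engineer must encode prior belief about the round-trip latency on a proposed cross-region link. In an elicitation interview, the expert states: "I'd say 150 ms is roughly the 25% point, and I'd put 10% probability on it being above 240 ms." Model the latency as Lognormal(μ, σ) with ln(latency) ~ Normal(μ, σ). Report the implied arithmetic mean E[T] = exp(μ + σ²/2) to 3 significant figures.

If T ~ Lognormal(μ,σ) then ln T ~ Normal(μ,σ), so the p-quantile of ln T is μ + z_p·σ.
ln(150) = 5.011 and ln(240) = 5.481; z_{0.25} = -0.6745, z_{0.9} = 1.282.
σ = (5.481 − 5.011)/(1.282 − (-0.6745)) = 0.240.
μ = 5.011 − (-0.6745)·0.240 = 5.173.
E[T] = exp(μ + σ²/2) = exp(5.173 + 0.0289) = 182 ms.

E[T] ≈ 182 ms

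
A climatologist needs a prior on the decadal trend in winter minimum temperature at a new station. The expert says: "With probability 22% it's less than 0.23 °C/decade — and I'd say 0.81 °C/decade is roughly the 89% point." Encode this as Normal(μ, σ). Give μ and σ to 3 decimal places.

μ = 0.454, σ = 0.290

For Normal(μ,σ), the p-quantile is μ + z_p·σ. Here z_{0.22} = -0.7722, z_{0.89} = 1.227.
So 0.23 = μ − 0.7722σ and 0.81 = μ + 1.227σ.
Subtracting: σ = (0.81 − 0.23)/(1.227 − (-0.7722)) = 0.290.
Then μ = 0.23 − (-0.7722)·0.290 = 0.454.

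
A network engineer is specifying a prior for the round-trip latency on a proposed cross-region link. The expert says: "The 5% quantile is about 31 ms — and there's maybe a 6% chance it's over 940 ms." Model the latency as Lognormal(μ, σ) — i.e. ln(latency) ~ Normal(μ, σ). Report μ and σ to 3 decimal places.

If T ~ Lognormal(μ,σ) then ln T ~ Normal(μ,σ), so the p-quantile of ln T is μ + z_p·σ.
ln(31) = 3.434 and ln(940) = 6.846; z_{0.05} = -1.645, z_{0.94} = 1.555.
σ = (6.846 − 3.434)/(1.555 − (-1.645)) = 1.066.
μ = 3.434 − (-1.645)·1.066 = 5.188.

μ ≈ 5.188, σ ≈ 1.066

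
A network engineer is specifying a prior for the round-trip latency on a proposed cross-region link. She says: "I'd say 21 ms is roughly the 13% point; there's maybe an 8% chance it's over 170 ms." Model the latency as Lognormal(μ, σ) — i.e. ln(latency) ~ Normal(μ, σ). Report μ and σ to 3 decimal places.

μ ≈ 3.975, σ ≈ 0.826

If T ~ Lognormal(μ,σ) then ln T ~ Normal(μ,σ), so the p-quantile of ln T is μ + z_p·σ.
ln(21) = 3.045 and ln(170) = 5.136; z_{0.13} = -1.126, z_{0.92} = 1.405.
σ = (5.136 − 3.045)/(1.405 − (-1.126)) = 0.826.
μ = 3.045 − (-1.126)·0.826 = 3.975.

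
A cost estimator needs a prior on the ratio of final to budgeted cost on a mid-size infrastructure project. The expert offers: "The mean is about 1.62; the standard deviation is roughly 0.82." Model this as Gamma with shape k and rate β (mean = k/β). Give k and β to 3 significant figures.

For Gamma(k, rate β): mean = k/β, variance = k/β², so CV = 1/√k.
CV = SD/mean = 0.82/1.62 = 0.5062, hence k = 1/CV² = 3.9.
Then β = k/mean = 3.9/1.62 = 2.41.

k ≈ 3.9, β ≈ 2.41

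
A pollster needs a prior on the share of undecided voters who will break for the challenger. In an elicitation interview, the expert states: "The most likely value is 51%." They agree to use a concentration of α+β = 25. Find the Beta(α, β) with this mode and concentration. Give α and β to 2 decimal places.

For α,β > 1 the Beta mode is (α−1)/(α+β−2). With α+β = 25, the mode is (α−1)/23.
Set (α−1)/23 = 0.51 → α = 1 + 0.51·23 = 12.73.
β = 25 − α = 12.27.

α = 12.73, β = 12.27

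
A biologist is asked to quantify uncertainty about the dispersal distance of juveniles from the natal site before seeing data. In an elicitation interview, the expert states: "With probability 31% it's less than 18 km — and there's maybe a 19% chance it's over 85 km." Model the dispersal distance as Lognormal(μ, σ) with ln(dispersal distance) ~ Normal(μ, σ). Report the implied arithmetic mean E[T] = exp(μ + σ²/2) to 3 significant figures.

If T ~ Lognormal(μ,σ) then ln T ~ Normal(μ,σ), so the p-quantile of ln T is μ + z_p·σ.
ln(18) = 2.89 and ln(85) = 4.443; z_{0.31} = -0.4959, z_{0.81} = 0.8779.
σ = (4.443 − 2.89)/(0.8779 − (-0.4959)) = 1.130.
μ = 2.89 − (-0.4959)·1.130 = 3.451.
E[T] = exp(μ + σ²/2) = exp(3.451 + 0.6384) = 59.7 km.

E[T] ≈ 59.7 km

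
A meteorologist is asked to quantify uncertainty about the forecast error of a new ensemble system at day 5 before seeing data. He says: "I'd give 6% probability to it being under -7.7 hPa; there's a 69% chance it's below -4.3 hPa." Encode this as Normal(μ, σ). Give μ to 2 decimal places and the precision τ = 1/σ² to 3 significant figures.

The p-quantile of Normal(μ,σ) is μ + z_p·σ, with z_{0.06} = -1.555 and z_{0.69} = 0.4959.
Eliminate σ: μ = (z₂·x₁ − z₁·x₂)/(z₂ − z₁) = (0.4959·-7.7 − (-1.555)·-4.3)/2.051 = -5.12.
Then σ = (x₂ − x₁)/(z₂ − z₁) = (-4.3 − -7.7)/2.051 = 1.66.
Precision τ = 1/σ² = 1/1.658² = 0.364.

μ = -5.12, τ = 0.364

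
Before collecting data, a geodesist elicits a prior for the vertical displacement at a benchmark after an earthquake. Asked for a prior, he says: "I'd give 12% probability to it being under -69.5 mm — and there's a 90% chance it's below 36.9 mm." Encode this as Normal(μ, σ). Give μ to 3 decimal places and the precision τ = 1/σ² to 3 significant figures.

For Normal(μ,σ), the p-quantile is μ + z_p·σ. Here z_{0.12} = -1.175, z_{0.9} = 1.282.
So -69.5 = μ − 1.175σ and 36.9 = μ + 1.282σ.
Subtracting: σ = (36.9 − -69.5)/(1.282 − (-1.175)) = 43.313.
Then μ = -69.5 − (-1.175)·43.313 = -18.608.
Precision τ = 1/σ² = 1/43.31² = 0.000533.

μ = -18.608, τ = 0.000533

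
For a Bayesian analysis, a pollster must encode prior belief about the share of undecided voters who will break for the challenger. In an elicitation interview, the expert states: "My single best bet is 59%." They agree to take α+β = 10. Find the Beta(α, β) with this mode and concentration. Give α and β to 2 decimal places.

α = 5.72, β = 4.28

For α,β > 1 the Beta mode is (α−1)/(α+β−2). With α+β = 10, the mode is (α−1)/8.
Set (α−1)/8 = 0.59 → α = 1 + 0.59·8 = 5.72.
β = 10 − α = 4.28.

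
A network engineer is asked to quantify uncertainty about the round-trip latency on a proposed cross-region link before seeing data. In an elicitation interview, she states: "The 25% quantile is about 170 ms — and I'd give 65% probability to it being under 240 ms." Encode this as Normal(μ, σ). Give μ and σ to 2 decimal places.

μ = 214.55, σ = 66.05

The p-quantile of Normal(μ,σ) is μ + z_p·σ, with z_{0.25} = -0.6745 and z_{0.65} = 0.3853.
Eliminate σ: μ = (z₂·x₁ − z₁·x₂)/(z₂ − z₁) = (0.3853·170 − (-0.6745)·240)/1.06 = 214.55.
Then σ = (x₂ − x₁)/(z₂ − z₁) = (240 − 170)/1.06 = 66.05.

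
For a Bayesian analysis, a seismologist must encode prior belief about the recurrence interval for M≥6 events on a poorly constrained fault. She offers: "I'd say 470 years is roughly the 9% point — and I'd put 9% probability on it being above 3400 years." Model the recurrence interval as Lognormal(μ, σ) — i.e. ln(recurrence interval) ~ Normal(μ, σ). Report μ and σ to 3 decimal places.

If T ~ Lognormal(μ,σ) then ln T ~ Normal(μ,σ), so the p-quantile of ln T is μ + z_p·σ.
ln(470) = 6.153 and ln(3400) = 8.132; z_{0.09} = -1.341, z_{0.91} = 1.341.
σ = (8.132 − 6.153)/(1.341 − (-1.341)) = 0.738.
μ = 6.153 − (-1.341)·0.738 = 7.142.

μ ≈ 7.142, σ ≈ 0.738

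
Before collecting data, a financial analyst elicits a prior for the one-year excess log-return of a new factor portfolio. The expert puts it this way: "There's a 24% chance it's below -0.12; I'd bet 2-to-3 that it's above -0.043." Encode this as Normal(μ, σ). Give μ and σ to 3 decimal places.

μ = -0.063, σ = 0.080

For Normal(μ,σ), the p-quantile is μ + z_p·σ. Here z_{0.24} = -0.7063, z_{0.6} = 0.2533.
So -0.12 = μ − 0.7063σ and -0.043 = μ + 0.2533σ.
Subtracting: σ = (-0.043 − -0.12)/(0.2533 − (-0.7063)) = 0.080.
Then μ = -0.12 − (-0.7063)·0.080 = -0.063.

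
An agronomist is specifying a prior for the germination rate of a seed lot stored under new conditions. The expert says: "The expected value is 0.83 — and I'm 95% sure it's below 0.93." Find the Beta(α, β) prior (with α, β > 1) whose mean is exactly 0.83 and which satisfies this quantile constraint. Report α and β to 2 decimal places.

α ≈ 23.20, β ≈ 4.75

With mean 0.83 fixed, write α = 0.83s, β = 0.17s where s = α+β.
Need P(θ < 0.93) = 0.95 under Beta(0.83s, 0.17s). Normal approximation: (q−m)/√(m(1−m)/s) ≈ z_{0.95} = 1.64, so s ≈ 0.83·0.17·(1.64)²/(0.93−0.83)² = 38.2.
At s = 38.2: P(θ<0.93) ≈ 0.975. Adjusting to match 0.95 gives s ≈ 27.96.
So α = 0.83·27.96 ≈ 23.20, β = 0.17·27.96 ≈ 4.75.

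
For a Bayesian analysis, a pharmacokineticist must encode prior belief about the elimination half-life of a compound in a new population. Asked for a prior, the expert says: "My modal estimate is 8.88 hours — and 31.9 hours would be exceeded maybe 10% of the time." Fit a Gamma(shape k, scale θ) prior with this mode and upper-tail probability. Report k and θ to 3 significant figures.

k ≈ 2.14, θ ≈ 7.79

Gamma(k,θ) with k>1 has mode (k−1)θ, so θ = 8.88/(k−1).
Need P(X < 31.9) = 0.9 with θ tied to k this way. Start at k = 2, θ = 8.88: P(X<31.9) ≈ 0.874.
Too low — raise k to concentrate. Iterating converges to k ≈ 2.14.
Then θ = 8.88/(2.14−1) ≈ 7.79.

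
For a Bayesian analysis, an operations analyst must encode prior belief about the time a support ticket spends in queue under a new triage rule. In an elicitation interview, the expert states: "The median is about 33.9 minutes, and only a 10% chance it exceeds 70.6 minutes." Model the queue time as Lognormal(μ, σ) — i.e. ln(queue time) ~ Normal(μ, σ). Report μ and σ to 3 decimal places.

μ ≈ 3.523, σ ≈ 0.572

If T ~ Lognormal(μ,σ) then ln T ~ Normal(μ,σ), so the p-quantile of ln T is μ + z_p·σ.
ln(33.9) = 3.523 and ln(70.6) = 4.257; z_{0.5} = 0, z_{0.9} = 1.282.
σ = (4.257 − 3.523)/(1.282 − (0)) = 0.572.
μ = 3.523 − (0)·0.572 = 3.523.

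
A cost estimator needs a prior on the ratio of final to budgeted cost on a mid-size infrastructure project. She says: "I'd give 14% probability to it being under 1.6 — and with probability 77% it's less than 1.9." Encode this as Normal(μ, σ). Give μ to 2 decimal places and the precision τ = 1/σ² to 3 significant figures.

For Normal(μ,σ), the p-quantile is μ + z_p·σ. Here z_{0.14} = -1.08, z_{0.77} = 0.7388.
So 1.6 = μ − 1.08σ and 1.9 = μ + 0.7388σ.
Subtracting: σ = (1.9 − 1.6)/(0.7388 − (-1.08)) = 0.16.
Then μ = 1.6 − (-1.08)·0.16 = 1.78.
Precision τ = 1/σ² = 1/0.1649² = 36.8.

μ = 1.78, τ = 36.8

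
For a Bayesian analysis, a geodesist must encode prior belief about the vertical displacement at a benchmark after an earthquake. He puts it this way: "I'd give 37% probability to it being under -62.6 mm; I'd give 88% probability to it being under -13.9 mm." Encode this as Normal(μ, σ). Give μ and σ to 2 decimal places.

For Normal(μ,σ), the p-quantile is μ + z_p·σ. Here z_{0.37} = -0.3319, z_{0.88} = 1.175.
So -62.6 = μ − 0.3319σ and -13.9 = μ + 1.175σ.
Subtracting: σ = (-13.9 − -62.6)/(1.175 − (-0.3319)) = 32.32.
Then μ = -62.6 − (-0.3319)·32.32 = -51.87.

μ = -51.87, σ = 32.32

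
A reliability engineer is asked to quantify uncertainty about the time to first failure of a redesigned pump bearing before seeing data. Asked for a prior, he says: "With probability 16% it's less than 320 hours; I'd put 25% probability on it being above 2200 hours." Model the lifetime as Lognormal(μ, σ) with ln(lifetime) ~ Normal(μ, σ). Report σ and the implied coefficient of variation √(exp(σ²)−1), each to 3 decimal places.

If T ~ Lognormal(μ,σ) then ln T ~ Normal(μ,σ), so the p-quantile of ln T is μ + z_p·σ.
ln(320) = 5.768 and ln(2200) = 7.696; z_{0.16} = -0.9945, z_{0.75} = 0.6745.
σ = (7.696 − 5.768)/(0.6745 − (-0.9945)) = 1.155.
μ = 5.768 − (-0.9945)·1.155 = 6.917.
CV = √(exp(σ²)−1) = √(exp(1.3344)−1) = 1.673.

σ ≈ 1.155, CV ≈ 1.673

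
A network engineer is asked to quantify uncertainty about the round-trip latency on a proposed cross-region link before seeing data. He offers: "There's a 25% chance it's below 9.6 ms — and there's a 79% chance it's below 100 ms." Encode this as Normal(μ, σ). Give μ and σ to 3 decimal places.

The p-quantile of Normal(μ,σ) is μ + z_p·σ, with z_{0.25} = -0.6745 and z_{0.79} = 0.8064.
Eliminate σ: μ = (z₂·x₁ − z₁·x₂)/(z₂ − z₁) = (0.8064·9.6 − (-0.6745)·100)/1.481 = 50.773.
Then σ = (x₂ − x₁)/(z₂ − z₁) = (100 − 9.6)/1.481 = 61.044.

μ = 50.773, σ = 61.044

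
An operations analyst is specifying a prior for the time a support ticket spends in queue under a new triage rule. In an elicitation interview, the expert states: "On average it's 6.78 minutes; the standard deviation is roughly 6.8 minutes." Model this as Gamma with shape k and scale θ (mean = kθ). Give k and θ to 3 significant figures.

For Gamma(k, scale θ): mean = kθ, variance = kθ², so CV = 1/√k.
CV = SD/mean = 6.8/6.78 = 1.003, hence k = 1/CV² = 0.994.
Then θ = mean/k = 6.78/0.994 = 6.82.

k ≈ 0.994, θ ≈ 6.82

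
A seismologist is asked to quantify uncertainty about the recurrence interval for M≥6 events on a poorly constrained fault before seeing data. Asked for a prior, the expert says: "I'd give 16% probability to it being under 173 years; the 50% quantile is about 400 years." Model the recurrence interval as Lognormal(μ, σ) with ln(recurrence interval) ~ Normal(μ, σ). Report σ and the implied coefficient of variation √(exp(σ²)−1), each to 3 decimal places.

If T ~ Lognormal(μ,σ) then ln T ~ Normal(μ,σ), so the p-quantile of ln T is μ + z_p·σ.
ln(173) = 5.153 and ln(400) = 5.991; z_{0.16} = -0.9945, z_{0.5} = 0.
σ = (5.991 − 5.153)/(0 − (-0.9945)) = 0.843.
μ = 5.153 − (-0.9945)·0.843 = 5.991.
CV = √(exp(σ²)−1) = √(exp(0.7104)−1) = 1.017.

σ ≈ 0.843, CV ≈ 1.017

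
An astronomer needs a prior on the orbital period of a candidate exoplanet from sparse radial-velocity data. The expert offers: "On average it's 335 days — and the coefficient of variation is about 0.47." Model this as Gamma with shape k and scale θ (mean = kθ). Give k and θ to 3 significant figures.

k ≈ 4.53, θ ≈ 74

For Gamma(k, scale θ): mean = kθ, variance = kθ², so CV = 1/√k.
CV = 0.47, hence k = 1/CV² = 4.53.
Then θ = mean/k = 335/4.53 = 74.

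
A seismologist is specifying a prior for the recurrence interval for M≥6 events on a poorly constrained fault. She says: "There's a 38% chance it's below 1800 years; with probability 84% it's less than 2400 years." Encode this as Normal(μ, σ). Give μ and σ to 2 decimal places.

μ = 1941.00, σ = 461.56

The p-quantile of Normal(μ,σ) is μ + z_p·σ, with z_{0.38} = -0.3055 and z_{0.84} = 0.9945.
Eliminate σ: μ = (z₂·x₁ − z₁·x₂)/(z₂ − z₁) = (0.9945·1800 − (-0.3055)·2400)/1.3 = 1941.00.
Then σ = (x₂ − x₁)/(z₂ − z₁) = (2400 − 1800)/1.3 = 461.56.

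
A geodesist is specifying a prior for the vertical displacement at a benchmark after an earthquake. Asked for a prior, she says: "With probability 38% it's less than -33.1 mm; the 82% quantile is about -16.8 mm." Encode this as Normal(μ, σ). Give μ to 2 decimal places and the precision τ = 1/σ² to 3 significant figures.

μ = -29.02, τ = 0.00561

For Normal(μ,σ), the p-quantile is μ + z_p·σ. Here z_{0.38} = -0.3055, z_{0.82} = 0.9154.
So -33.1 = μ − 0.3055σ and -16.8 = μ + 0.9154σ.
Subtracting: σ = (-16.8 − -33.1)/(0.9154 − (-0.3055)) = 13.35.
Then μ = -33.1 − (-0.3055)·13.35 = -29.02.
Precision τ = 1/σ² = 1/13.35² = 0.00561.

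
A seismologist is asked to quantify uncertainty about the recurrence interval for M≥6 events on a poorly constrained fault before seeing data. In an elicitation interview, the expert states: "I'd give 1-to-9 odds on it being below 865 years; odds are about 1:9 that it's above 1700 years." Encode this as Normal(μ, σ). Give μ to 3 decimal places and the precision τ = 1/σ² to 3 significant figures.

μ = 1282.500, τ = 9.42e-06

The p-quantile of Normal(μ,σ) is μ + z_p·σ, with z_{0.1} = -1.282 and z_{0.9} = 1.282.
Eliminate σ: μ = (z₂·x₁ − z₁·x₂)/(z₂ − z₁) = (1.282·865 − (-1.282)·1700)/2.563 = 1282.500.
Then σ = (x₂ − x₁)/(z₂ − z₁) = (1700 − 865)/2.563 = 325.777.
Precision τ = 1/σ² = 1/325.8² = 9.42e-06.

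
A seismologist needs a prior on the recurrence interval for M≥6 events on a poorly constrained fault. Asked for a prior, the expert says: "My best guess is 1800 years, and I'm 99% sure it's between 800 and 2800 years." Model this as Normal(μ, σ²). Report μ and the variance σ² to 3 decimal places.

μ = 1800.000, σ² = 150718.249

A symmetric 99% interval runs μ ± z·σ with z = 2.576.
Half-width = 1000, so σ = 1000/2.576 = 388.2245 and σ² = 150718.249.
μ is the stated best guess, 1800.000.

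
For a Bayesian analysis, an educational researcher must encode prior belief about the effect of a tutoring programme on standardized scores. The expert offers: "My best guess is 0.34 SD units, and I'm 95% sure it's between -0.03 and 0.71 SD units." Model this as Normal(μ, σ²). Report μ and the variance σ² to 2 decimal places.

μ = 0.34, σ² = 0.04

A symmetric 95% interval runs μ ± z·σ with z = 1.96.
Half-width = 0.37, so σ = 0.37/1.96 = 0.189 and σ² = 0.04.
μ is the stated best guess, 0.34.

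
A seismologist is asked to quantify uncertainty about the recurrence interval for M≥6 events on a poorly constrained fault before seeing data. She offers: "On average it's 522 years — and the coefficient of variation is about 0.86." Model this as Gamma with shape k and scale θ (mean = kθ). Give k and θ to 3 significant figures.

k ≈ 1.35, θ ≈ 386

For Gamma(k, scale θ): mean = kθ, variance = kθ², so CV = 1/√k.
CV = 0.86, hence k = 1/CV² = 1.35.
Then θ = mean/k = 522/1.35 = 386.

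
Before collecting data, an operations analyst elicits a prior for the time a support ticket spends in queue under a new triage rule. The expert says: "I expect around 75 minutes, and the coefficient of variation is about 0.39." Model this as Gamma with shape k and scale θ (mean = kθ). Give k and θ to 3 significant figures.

For Gamma(k, scale θ): mean = kθ, variance = kθ², so CV = 1/√k.
CV = 0.39, hence k = 1/CV² = 6.57.
Then θ = mean/k = 75/6.57 = 11.4.

k ≈ 6.57, θ ≈ 11.4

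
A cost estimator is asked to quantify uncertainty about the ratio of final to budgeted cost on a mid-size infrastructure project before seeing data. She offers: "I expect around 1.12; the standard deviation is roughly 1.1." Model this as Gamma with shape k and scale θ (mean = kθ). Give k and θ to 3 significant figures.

k ≈ 1.04, θ ≈ 1.08

For Gamma(k, scale θ): mean = kθ, variance = kθ², so CV = 1/√k.
CV = SD/mean = 1.1/1.12 = 0.9821, hence k = 1/CV² = 1.04.
Then θ = mean/k = 1.12/1.04 = 1.08.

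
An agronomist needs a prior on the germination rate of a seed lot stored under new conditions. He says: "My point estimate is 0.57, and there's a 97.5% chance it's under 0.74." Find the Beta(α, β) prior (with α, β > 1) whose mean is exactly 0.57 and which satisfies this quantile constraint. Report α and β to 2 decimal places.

α ≈ 16.78, β ≈ 12.66

With mean 0.57 fixed, write α = 0.57s, β = 0.43s where s = α+β.
Need P(θ < 0.74) = 0.975 under Beta(0.57s, 0.43s). Normal approximation: (q−m)/√(m(1−m)/s) ≈ z_{0.975} = 1.96, so s ≈ 0.57·0.43·(1.96)²/(0.74−0.57)² = 32.6.
At s = 32.6: P(θ<0.74) ≈ 0.981. Adjusting to match 0.975 gives s ≈ 29.43.
So α = 0.57·29.43 ≈ 16.78, β = 0.43·29.43 ≈ 12.66.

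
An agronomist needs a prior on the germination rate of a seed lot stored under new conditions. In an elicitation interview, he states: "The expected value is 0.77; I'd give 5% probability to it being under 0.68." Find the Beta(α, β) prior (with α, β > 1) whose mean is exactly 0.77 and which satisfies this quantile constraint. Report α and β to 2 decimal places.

With mean 0.77 fixed, write α = 0.77s, β = 0.23s where s = α+β.
Need P(θ < 0.68) = 0.05 under Beta(0.77s, 0.23s). Normal approximation: (q−m)/√(m(1−m)/s) ≈ z_{0.05} = -1.64, so s ≈ 0.77·0.23·(-1.64)²/(0.68−0.77)² = 59.2.
At s = 59.2: P(θ<0.68) ≈ 0.057. Adjusting to match 0.05 gives s ≈ 64.71.
So α = 0.77·64.71 ≈ 49.83, β = 0.23·64.71 ≈ 14.88.

α ≈ 49.83, β ≈ 14.88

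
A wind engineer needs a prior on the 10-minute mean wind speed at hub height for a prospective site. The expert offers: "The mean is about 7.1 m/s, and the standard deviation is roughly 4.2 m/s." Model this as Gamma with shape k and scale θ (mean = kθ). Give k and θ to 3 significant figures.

For Gamma(k, scale θ): mean = kθ, variance = kθ², so CV = 1/√k.
CV = SD/mean = 4.2/7.1 = 0.5915, hence k = 1/CV² = 2.86.
Then θ = mean/k = 7.1/2.86 = 2.48.

k ≈ 2.86, θ ≈ 2.48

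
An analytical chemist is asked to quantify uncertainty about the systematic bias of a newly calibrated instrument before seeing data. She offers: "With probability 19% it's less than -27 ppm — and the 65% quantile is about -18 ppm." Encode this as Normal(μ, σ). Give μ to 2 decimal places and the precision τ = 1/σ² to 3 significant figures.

μ = -20.75, τ = 0.0197

The p-quantile of Normal(μ,σ) is μ + z_p·σ, with z_{0.19} = -0.8779 and z_{0.65} = 0.3853.
Eliminate σ: μ = (z₂·x₁ − z₁·x₂)/(z₂ − z₁) = (0.3853·-27 − (-0.8779)·-18)/1.263 = -20.75.
Then σ = (x₂ − x₁)/(z₂ − z₁) = (-18 − -27)/1.263 = 7.12.
Precision τ = 1/σ² = 1/7.125² = 0.0197.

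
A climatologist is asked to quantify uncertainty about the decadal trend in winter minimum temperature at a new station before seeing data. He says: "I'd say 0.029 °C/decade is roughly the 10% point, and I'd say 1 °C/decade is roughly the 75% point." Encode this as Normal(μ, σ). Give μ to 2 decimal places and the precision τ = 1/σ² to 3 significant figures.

The p-quantile of Normal(μ,σ) is μ + z_p·σ, with z_{0.1} = -1.282 and z_{0.75} = 0.6745.
Eliminate σ: μ = (z₂·x₁ − z₁·x₂)/(z₂ − z₁) = (0.6745·0.029 − (-1.282)·1)/1.956 = 0.67.
Then σ = (x₂ − x₁)/(z₂ − z₁) = (1 − 0.029)/1.956 = 0.50.
Precision τ = 1/σ² = 1/0.4964² = 4.06.

μ = 0.67, τ = 4.06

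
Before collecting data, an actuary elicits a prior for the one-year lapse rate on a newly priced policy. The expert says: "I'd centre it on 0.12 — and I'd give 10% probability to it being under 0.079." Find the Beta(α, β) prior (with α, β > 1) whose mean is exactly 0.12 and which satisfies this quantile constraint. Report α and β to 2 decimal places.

With mean 0.12 fixed, write α = 0.12s, β = 0.88s where s = α+β.
Need P(θ < 0.079) = 0.1 under Beta(0.12s, 0.88s). Normal approximation: (q−m)/√(m(1−m)/s) ≈ z_{0.1} = -1.28, so s ≈ 0.12·0.88·(-1.28)²/(0.079−0.12)² = 103.2.
At s = 103.2: P(θ<0.079) ≈ 0.087. Adjusting to match 0.1 gives s ≈ 92.78.
So α = 0.12·92.78 ≈ 11.13, β = 0.88·92.78 ≈ 81.65.

α ≈ 11.13, β ≈ 81.65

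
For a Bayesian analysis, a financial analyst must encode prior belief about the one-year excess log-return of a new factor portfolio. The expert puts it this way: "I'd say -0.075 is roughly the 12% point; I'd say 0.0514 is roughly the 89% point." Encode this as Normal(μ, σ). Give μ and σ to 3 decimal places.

μ = -0.013, σ = 0.053

The p-quantile of Normal(μ,σ) is μ + z_p·σ, with z_{0.12} = -1.175 and z_{0.89} = 1.227.
Eliminate σ: μ = (z₂·x₁ − z₁·x₂)/(z₂ − z₁) = (1.227·-0.075 − (-1.175)·0.0514)/2.402 = -0.013.
Then σ = (x₂ − x₁)/(z₂ − z₁) = (0.0514 − -0.075)/2.402 = 0.053.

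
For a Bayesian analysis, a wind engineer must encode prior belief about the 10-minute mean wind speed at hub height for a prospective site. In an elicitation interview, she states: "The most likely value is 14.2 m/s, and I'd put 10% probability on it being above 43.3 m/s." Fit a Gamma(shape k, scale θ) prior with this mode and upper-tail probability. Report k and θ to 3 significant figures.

Gamma(k,θ) with k>1 has mode (k−1)θ, so θ = 14.2/(k−1).
Need P(X < 43.3) = 0.9 with θ tied to k this way. Start at k = 2, θ = 14.2: P(X<43.3) ≈ 0.808.
Too low — raise k to concentrate. Iterating converges to k ≈ 2.53.
Then θ = 14.2/(2.53−1) ≈ 9.3.

k ≈ 2.53, θ ≈ 9.3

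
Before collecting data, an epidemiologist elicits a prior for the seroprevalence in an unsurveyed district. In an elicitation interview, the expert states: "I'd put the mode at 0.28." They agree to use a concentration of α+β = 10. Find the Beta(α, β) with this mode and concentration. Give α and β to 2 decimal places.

α = 3.24, β = 6.76

For α,β > 1 the Beta mode is (α−1)/(α+β−2). With α+β = 10, the mode is (α−1)/8.
Set (α−1)/8 = 0.28 → α = 1 + 0.28·8 = 3.24.
β = 10 − α = 6.76.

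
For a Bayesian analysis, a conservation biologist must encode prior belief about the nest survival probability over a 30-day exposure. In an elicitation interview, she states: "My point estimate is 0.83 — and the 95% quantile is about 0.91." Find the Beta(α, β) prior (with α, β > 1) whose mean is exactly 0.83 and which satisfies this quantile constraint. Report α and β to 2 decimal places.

α ≈ 39.66, β ≈ 8.12

With mean 0.83 fixed, write α = 0.83s, β = 0.17s where s = α+β.
Need P(θ < 0.91) = 0.95 under Beta(0.83s, 0.17s). Normal approximation: (q−m)/√(m(1−m)/s) ≈ z_{0.95} = 1.64, so s ≈ 0.83·0.17·(1.64)²/(0.91−0.83)² = 59.6.
At s = 59.6: P(θ<0.91) ≈ 0.969. Adjusting to match 0.95 gives s ≈ 47.78.
So α = 0.83·47.78 ≈ 39.66, β = 0.17·47.78 ≈ 8.12.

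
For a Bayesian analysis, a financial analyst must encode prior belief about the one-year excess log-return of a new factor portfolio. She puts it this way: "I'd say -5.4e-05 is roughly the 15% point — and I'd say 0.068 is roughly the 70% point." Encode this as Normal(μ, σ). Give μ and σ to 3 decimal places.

μ = 0.045, σ = 0.044

The p-quantile of Normal(μ,σ) is μ + z_p·σ, with z_{0.15} = -1.036 and z_{0.7} = 0.5244.
Eliminate σ: μ = (z₂·x₁ − z₁·x₂)/(z₂ − z₁) = (0.5244·-5.4e-05 − (-1.036)·0.068)/1.561 = 0.045.
Then σ = (x₂ − x₁)/(z₂ − z₁) = (0.068 − -5.4e-05)/1.561 = 0.044.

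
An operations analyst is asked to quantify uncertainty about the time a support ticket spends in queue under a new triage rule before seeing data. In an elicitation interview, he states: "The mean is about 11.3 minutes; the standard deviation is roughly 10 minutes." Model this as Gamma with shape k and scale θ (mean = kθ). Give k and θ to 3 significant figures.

k ≈ 1.28, θ ≈ 8.85

For Gamma(k, scale θ): mean = kθ, variance = kθ², so CV = 1/√k.
CV = SD/mean = 10/11.3 = 0.885, hence k = 1/CV² = 1.28.
Then θ = mean/k = 11.3/1.28 = 8.85.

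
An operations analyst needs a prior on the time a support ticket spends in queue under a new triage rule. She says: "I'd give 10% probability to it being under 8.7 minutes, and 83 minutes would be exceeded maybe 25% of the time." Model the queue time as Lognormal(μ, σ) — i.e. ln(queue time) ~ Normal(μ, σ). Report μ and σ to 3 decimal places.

μ ≈ 3.641, σ ≈ 1.153

If T ~ Lognormal(μ,σ) then ln T ~ Normal(μ,σ), so the p-quantile of ln T is μ + z_p·σ.
ln(8.7) = 2.163 and ln(83) = 4.419; z_{0.1} = -1.282, z_{0.75} = 0.6745.
σ = (4.419 − 2.163)/(0.6745 − (-1.282)) = 1.153.
μ = 2.163 − (-1.282)·1.153 = 3.641.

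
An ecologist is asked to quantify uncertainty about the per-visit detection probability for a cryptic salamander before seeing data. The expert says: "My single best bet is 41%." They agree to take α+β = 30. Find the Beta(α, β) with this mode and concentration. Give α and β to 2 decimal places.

For α,β > 1 the Beta mode is (α−1)/(α+β−2). With α+β = 30, the mode is (α−1)/28.
Set (α−1)/28 = 0.41 → α = 1 + 0.41·28 = 12.48.
β = 30 − α = 17.52.

α = 12.48, β = 17.52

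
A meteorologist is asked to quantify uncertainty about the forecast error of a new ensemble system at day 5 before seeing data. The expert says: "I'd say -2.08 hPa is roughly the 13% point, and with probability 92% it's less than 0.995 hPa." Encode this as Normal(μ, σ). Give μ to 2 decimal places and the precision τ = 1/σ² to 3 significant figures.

μ = -0.71, τ = 0.678

The p-quantile of Normal(μ,σ) is μ + z_p·σ, with z_{0.13} = -1.126 and z_{0.92} = 1.405.
Eliminate σ: μ = (z₂·x₁ − z₁·x₂)/(z₂ − z₁) = (1.405·-2.08 − (-1.126)·0.995)/2.531 = -0.71.
Then σ = (x₂ − x₁)/(z₂ − z₁) = (0.995 − -2.08)/2.531 = 1.21.
Precision τ = 1/σ² = 1/1.215² = 0.678.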